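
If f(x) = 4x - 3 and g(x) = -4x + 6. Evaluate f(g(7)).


g(7) = -22
f(-22) = -91

-91


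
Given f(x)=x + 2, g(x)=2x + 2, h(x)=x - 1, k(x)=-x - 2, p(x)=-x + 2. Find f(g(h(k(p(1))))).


p(1) = 1
k(1) = -3
h(-3) = -4
g(-4) = -6
f(-6) = -4

-4


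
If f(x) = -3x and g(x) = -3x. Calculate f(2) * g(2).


f(2) = -6
g(2) = -6
Product = 36

36


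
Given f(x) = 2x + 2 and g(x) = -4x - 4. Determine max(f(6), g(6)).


14


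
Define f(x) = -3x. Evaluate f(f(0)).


f(0) = 0
f(0) = 0

0


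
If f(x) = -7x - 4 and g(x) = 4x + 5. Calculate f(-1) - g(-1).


f(-1) = 3
g(-1) = 1
Difference = 2

2


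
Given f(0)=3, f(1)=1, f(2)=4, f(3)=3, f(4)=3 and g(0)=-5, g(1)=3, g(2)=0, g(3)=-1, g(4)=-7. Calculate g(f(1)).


f(1) = 1
g(1) = 3

3


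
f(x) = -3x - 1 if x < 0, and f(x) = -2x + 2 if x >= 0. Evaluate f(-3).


8


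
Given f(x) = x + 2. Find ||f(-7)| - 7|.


f(-7) = -5
|-5| = 5
|5 - 7| = 2

2


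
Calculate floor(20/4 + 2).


20/4 = 5
5 + 2 = 7
floor(7) = 7

7


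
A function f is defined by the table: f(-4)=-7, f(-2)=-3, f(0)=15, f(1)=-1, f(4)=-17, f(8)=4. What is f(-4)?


Reading from the table at x = -4

-7


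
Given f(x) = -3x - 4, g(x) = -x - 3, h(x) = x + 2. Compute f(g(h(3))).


h(3) = 5
g(5) = -8
f(-8) = 20

20


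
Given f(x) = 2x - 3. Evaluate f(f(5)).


11


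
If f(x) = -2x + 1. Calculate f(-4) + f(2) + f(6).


-5


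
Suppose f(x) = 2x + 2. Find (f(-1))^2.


f(-1) = 0
(0)^2 = 0

0


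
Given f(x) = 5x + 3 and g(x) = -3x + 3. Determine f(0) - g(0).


f(0) = 3
g(0) = 3
Difference = 0

0


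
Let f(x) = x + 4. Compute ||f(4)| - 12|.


f(4) = 8
|8| = 8
|8 - 12| = 4

4


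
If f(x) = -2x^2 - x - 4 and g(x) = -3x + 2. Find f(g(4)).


g(4) = -10
f(-10) = (-2)*(-10)^2 - 1*(-10) - 4 = -194

-194


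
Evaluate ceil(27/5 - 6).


27/5 = 5.4
5.4 - 6 = -0.6
ceil(-0.6) = 0

0


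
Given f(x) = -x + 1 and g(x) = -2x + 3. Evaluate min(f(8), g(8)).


f(8) = -7
g(8) = -13
min = -13

-13


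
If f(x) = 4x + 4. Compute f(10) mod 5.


f(10) = 44
44 mod 5 = 4

4


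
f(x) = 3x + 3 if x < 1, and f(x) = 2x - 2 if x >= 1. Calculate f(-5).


-5 satisfies x < 1
f(-5) = -12

-12


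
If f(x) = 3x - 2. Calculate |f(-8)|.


26


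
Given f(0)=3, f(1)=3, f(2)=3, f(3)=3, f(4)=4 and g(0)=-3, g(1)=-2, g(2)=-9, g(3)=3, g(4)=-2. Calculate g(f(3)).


f(3) = 3
g(3) = 3

3


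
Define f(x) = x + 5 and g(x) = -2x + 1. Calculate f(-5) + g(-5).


f(-5) = 0
g(-5) = 11
Sum = 11

11


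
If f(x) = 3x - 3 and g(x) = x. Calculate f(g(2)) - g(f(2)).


0


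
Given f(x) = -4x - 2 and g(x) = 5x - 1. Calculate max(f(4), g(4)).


f(4) = -18
g(4) = 19
max = 19

19


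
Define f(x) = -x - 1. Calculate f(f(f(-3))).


f(-3) = 2
f(2) = -3
f(-3) = 2

2


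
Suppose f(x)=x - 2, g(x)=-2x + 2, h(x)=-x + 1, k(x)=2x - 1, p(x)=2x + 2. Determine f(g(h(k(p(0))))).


p(0) = 2
k(2) = 3
h(3) = -2
g(-2) = 6
f(6) = 4

4


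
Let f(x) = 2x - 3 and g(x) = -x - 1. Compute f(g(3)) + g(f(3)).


f(g(3)) = -11
g(f(3)) = -4
Sum = -15

-15


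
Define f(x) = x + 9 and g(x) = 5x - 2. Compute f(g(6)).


g(6) = 28
f(28) = 37

37


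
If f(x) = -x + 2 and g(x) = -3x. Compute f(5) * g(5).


f(5) = -3
g(5) = -15
Product = 45

45


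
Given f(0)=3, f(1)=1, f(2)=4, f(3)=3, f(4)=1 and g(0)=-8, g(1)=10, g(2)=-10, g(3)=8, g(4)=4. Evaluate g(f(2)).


f(2) = 4
g(4) = 4

4


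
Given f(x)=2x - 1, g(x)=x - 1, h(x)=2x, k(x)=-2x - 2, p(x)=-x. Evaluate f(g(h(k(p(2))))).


p(2) = -2
k(-2) = 2
h(2) = 4
g(4) = 3
f(3) = 5

5


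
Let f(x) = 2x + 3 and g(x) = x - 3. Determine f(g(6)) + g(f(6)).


f(g(6)) = 9
g(f(6)) = 12
Sum = 21

21


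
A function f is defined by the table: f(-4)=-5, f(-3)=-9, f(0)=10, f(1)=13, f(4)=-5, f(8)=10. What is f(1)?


Reading from the table at x = 1

13


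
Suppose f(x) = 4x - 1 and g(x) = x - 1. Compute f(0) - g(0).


f(0) = -1
g(0) = -1
Difference = 0

0


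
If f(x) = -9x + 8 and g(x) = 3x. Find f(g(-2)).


g(-2) = -6
f(-6) = 62

62


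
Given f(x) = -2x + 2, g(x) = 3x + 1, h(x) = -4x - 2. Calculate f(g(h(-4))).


h(-4) = 14
g(14) = 43
f(43) = -84

-84


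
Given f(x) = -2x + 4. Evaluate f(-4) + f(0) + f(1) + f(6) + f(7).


f(-4) = 12
f(0) = 4
f(1) = 2
f(6) = -8
f(7) = -10
Sum = 0

0


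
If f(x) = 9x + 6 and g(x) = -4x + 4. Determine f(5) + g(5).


f(5) = 51
g(5) = -16
Sum = 35

35


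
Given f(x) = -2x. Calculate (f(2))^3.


f(2) = -4
(-4)^3 = -64

-64


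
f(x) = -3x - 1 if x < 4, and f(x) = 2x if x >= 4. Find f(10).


10 satisfies x >= 4
f(10) = 20

20


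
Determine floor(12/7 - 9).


-8


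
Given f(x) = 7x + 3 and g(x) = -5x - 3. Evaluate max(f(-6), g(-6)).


f(-6) = -39
g(-6) = 27
max = 27

27


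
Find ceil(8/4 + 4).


8/4 = 2
2 + 4 = 6
ceil(6) = 6

6


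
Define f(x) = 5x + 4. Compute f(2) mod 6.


2


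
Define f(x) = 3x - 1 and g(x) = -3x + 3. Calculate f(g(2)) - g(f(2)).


f(g(2)) = -10
g(f(2)) = -12
Difference = 2

2


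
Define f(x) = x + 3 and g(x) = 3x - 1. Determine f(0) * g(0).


f(0) = 3
g(0) = -1
Product = -3

-3


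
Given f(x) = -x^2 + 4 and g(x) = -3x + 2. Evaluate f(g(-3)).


g(-3) = 11
f(11) = (-1)*(11)^2 + 4 = -117

-117


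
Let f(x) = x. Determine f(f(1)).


f(1) = 1
f(1) = 1

1


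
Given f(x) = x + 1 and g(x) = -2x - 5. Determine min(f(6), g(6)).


f(6) = 7
g(6) = -17
min = -17

-17


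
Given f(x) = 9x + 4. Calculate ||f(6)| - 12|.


f(6) = 58
|58| = 58
|58 - 12| = 46

46


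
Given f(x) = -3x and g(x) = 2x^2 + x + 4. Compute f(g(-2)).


g(-2) = 10
f(10) = -30

-30


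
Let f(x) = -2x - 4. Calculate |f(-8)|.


f(-8) = 12
|12| = 12

12


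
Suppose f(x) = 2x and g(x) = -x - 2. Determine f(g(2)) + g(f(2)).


f(g(2)) = -8
g(f(2)) = -6
Sum = -14

-14


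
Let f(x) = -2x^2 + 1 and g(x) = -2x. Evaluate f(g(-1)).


g(-1) = 2
f(2) = (-2)*(2)^2 + 1 = -7

-7


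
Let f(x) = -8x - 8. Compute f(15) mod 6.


f(15) = -128
-128 mod 6 = 4

4


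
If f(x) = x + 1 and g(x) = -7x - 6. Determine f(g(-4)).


g(-4) = 22
f(22) = 23

23


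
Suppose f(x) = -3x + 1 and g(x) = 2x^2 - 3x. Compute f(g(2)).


g(2) = 2
f(2) = -5

-5


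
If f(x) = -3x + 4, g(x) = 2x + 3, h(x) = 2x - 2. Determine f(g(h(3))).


h(3) = 4
g(4) = 11
f(11) = -29

-29


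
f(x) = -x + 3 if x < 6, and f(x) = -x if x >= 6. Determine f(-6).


9


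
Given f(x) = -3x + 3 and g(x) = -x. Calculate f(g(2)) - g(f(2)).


6


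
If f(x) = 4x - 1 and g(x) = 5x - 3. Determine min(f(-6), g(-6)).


-33


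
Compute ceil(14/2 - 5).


2


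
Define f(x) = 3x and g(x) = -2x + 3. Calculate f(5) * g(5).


f(5) = 15
g(5) = -7
Product = -105

-105


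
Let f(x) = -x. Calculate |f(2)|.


2


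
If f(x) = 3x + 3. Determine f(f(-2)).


-6


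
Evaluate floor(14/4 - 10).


14/4 = 3.5
3.5 - 10 = -6.5
floor(-6.5) = -7

-7


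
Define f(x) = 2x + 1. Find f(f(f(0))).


f(0) = 1
f(1) = 3
f(3) = 7

7


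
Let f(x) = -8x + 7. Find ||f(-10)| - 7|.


80


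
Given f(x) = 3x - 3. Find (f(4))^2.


f(4) = 9
(9)^2 = 81

81


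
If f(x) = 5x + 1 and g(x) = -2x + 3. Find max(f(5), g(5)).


f(5) = 26
g(5) = -7
max = 26

26


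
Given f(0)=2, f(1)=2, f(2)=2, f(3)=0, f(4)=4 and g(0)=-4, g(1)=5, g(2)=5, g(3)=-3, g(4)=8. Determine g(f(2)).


f(2) = 2
g(2) = 5

5


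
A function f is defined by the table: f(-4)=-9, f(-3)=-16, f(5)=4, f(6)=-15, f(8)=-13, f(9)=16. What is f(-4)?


-9


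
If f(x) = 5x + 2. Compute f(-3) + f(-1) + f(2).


f(-3) = -13
f(-1) = -3
f(2) = 12
Sum = -4

-4


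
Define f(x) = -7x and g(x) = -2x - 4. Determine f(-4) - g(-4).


24


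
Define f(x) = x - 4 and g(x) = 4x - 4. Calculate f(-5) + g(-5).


f(-5) = -9
g(-5) = -24
Sum = -33

-33


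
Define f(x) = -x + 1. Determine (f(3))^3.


f(3) = -2
(-2)^3 = -8

-8


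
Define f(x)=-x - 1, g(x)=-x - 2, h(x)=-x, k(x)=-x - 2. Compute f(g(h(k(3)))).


k(3) = -5
h(-5) = 5
g(5) = -7
f(-7) = 6

6


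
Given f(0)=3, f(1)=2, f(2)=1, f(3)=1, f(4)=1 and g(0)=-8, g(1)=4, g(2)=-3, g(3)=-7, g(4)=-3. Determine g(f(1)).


f(1) = 2
g(2) = -3

-3


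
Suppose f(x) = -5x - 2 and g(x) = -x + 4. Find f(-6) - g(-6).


f(-6) = 28
g(-6) = 10
Difference = 18

18


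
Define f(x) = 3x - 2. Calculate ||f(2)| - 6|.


2


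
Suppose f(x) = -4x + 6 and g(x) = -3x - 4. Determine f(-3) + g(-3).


f(-3) = 18
g(-3) = 5
Sum = 23

23


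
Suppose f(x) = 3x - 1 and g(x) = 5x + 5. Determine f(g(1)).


g(1) = 10
f(10) = 29

29


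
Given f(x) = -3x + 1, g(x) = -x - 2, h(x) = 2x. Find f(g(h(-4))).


h(-4) = -8
g(-8) = 6
f(6) = -17

-17


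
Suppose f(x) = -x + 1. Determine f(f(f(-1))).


f(-1) = 2
f(2) = -1
f(-1) = 2

2


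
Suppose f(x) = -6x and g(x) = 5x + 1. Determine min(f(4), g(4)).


f(4) = -24
g(4) = 21
min = -24

-24


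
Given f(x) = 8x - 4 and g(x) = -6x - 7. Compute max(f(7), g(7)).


f(7) = 52
g(7) = -49
max = 52

52


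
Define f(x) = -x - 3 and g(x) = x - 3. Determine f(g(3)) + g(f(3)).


f(g(3)) = -3
g(f(3)) = -9
Sum = -12

-12


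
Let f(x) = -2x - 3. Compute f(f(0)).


f(0) = -3
f(-3) = 3

3


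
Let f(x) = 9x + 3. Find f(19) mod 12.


f(19) = 174
174 mod 12 = 6

6


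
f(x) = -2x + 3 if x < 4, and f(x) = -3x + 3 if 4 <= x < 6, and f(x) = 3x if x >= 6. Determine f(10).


30


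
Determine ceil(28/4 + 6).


28/4 = 7
7 + 6 = 13
ceil(13) = 13

13


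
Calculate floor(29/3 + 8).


29/3 = 9.6667
9.6667 + 8 = 17.6667
floor(17.6667) = 17

17


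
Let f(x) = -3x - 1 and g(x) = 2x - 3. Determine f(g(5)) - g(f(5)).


f(g(5)) = -22
g(f(5)) = -35
Difference = 13

13


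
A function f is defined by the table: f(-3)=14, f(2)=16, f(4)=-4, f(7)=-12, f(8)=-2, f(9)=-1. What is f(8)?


-2


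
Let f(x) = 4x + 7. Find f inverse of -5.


Solve 4x + 7 = -5
x = (-5 - 7) / 4 = -3

-3


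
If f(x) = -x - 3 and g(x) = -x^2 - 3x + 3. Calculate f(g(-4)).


g(-4) = -1
f(-1) = -2

-2


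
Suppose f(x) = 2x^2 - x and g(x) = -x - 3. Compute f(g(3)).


g(3) = -6
f(-6) = 2*(-6)^2 - 1*(-6) = 78

78


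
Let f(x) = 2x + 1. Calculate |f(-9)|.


f(-9) = -17
|-17| = 17

17


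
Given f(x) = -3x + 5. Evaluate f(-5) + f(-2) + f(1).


f(-5) = 20
f(-2) = 11
f(1) = 2
Sum = 33

33


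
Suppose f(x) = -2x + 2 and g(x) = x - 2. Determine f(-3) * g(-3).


f(-3) = 8
g(-3) = -5
Product = -40

-40


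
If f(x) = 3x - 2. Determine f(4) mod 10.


f(4) = 10
10 mod 10 = 0

0


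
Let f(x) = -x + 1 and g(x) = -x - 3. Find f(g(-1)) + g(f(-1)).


f(g(-1)) = 3
g(f(-1)) = -5
Sum = -2

-2


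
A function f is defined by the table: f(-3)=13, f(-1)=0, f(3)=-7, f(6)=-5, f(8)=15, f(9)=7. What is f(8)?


Reading from the table at x = 8

15


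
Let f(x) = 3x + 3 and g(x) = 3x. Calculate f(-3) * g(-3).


54


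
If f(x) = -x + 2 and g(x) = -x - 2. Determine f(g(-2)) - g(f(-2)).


f(g(-2)) = 2
g(f(-2)) = -6
Difference = 8

8


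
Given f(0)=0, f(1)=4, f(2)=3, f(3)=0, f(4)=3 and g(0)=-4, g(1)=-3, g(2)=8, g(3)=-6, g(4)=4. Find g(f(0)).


f(0) = 0
g(0) = -4

-4


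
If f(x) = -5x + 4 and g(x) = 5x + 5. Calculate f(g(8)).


g(8) = 45
f(45) = -221

-221


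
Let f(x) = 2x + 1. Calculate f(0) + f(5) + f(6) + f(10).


f(0) = 1
f(5) = 11
f(6) = 13
f(10) = 21
Sum = 46

46


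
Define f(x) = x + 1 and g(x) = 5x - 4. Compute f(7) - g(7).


f(7) = 8
g(7) = 31
Difference = -23

-23


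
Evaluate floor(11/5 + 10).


11/5 = 2.2
2.2 + 10 = 12.2
floor(12.2) = 12

12


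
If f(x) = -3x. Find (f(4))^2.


f(4) = -12
(-12)^2 = 144

144


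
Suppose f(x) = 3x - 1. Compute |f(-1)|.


4


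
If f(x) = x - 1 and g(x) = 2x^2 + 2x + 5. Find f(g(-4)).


g(-4) = 29
f(29) = 28

28


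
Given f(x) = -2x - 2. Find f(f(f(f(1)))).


f(1) = -4
f(-4) = 6
f(6) = -14
f(-14) = 26

26


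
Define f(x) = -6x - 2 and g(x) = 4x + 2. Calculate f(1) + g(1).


f(1) = -8
g(1) = 6
Sum = -2

-2


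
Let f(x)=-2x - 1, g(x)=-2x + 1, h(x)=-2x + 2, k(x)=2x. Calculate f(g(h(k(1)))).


k(1) = 2
h(2) = -2
g(-2) = 5
f(5) = -11

-11


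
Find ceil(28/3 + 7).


28/3 = 9.3333
9.3333 + 7 = 16.3333
ceil(16.3333) = 17

17


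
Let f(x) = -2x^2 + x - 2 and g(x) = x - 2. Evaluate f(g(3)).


g(3) = 1
f(1) = (-2)*(1)^2 + 1*(1) - 2 = -3

-3


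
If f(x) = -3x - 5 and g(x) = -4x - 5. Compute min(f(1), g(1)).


f(1) = -8
g(1) = -9
min = -9

-9


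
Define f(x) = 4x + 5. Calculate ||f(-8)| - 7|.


f(-8) = -27
|-27| = 27
|27 - 7| = 20

20


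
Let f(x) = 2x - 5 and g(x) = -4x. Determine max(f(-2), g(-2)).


f(-2) = -9
g(-2) = 8
max = 8

8


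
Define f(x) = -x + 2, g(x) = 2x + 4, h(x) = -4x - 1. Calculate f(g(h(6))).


48


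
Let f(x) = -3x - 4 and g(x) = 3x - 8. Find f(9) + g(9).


f(9) = -31
g(9) = 19
Sum = -12

-12


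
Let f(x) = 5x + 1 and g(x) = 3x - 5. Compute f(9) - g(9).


f(9) = 46
g(9) = 22
Difference = 24

24


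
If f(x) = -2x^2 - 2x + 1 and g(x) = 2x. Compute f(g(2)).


g(2) = 4
f(4) = (-2)*(4)^2 - 2*(4) + 1 = -39

-39


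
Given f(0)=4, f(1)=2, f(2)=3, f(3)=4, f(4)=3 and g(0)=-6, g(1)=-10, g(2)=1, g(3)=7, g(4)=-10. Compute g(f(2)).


7


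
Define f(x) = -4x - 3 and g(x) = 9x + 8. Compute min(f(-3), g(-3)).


f(-3) = 9
g(-3) = -19
min = -19

-19


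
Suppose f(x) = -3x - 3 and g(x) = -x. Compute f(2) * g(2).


f(2) = -9
g(2) = -2
Product = 18

18


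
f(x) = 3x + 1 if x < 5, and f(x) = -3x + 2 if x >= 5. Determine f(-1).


-2


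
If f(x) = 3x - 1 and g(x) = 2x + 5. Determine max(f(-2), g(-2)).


f(-2) = -7
g(-2) = 1
max = 1

1


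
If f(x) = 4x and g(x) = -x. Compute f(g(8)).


g(8) = -8
f(-8) = -32

-32


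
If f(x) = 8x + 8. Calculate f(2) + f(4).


f(2) = 24
f(4) = 40
Sum = 64

64


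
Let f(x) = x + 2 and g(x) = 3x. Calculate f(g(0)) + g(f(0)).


f(g(0)) = 2
g(f(0)) = 6
Sum = 8

8


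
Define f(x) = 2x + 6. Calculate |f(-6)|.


f(-6) = -6
|-6| = 6

6


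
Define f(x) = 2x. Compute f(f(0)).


f(0) = 0
f(0) = 0

0


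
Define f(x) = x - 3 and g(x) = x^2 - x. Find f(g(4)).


g(4) = 12
f(12) = 9

9


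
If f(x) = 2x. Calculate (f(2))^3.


f(2) = 4
(4)^3 = 64

64


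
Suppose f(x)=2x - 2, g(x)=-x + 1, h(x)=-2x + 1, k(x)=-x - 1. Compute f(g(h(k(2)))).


k(2) = -3
h(-3) = 7
g(7) = -6
f(-6) = -14

-14


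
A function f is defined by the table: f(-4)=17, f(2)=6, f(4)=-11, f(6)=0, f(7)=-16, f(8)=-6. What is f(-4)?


Reading from the table at x = -4

17


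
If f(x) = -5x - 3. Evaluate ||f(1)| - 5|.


f(1) = -8
|-8| = 8
|8 - 5| = 3

3


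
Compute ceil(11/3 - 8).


-4


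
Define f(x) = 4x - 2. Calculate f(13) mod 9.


f(13) = 50
50 mod 9 = 5

5


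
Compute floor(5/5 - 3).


5/5 = 1
1 - 3 = -2
floor(-2) = -2

-2


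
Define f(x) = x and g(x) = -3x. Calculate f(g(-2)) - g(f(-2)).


0


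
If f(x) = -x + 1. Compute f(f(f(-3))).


f(-3) = 4
f(4) = -3
f(-3) = 4

4


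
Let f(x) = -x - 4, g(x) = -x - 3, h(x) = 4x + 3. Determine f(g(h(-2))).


h(-2) = -5
g(-5) = 2
f(2) = -6

-6


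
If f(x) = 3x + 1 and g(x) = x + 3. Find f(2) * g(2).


f(2) = 7
g(2) = 5
Product = 35

35


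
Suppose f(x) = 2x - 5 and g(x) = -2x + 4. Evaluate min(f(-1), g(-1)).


f(-1) = -7
g(-1) = 6
min = -7

-7


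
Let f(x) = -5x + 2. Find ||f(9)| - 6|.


f(9) = -43
|-43| = 43
|43 - 6| = 37

37


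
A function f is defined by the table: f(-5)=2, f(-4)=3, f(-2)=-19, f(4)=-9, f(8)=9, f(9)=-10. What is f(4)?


Reading from the table at x = 4

-9


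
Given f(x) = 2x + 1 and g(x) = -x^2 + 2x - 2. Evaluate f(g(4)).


-19


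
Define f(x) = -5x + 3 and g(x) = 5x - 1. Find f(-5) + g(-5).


f(-5) = 28
g(-5) = -26
Sum = 2

2


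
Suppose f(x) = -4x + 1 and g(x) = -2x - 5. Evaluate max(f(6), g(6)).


-17


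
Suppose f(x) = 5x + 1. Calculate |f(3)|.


f(3) = 16
|16| = 16

16


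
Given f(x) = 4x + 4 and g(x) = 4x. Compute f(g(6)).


g(6) = 24
f(24) = 100

100


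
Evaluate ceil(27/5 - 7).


27/5 = 5.4
5.4 - 7 = -1.6
ceil(-1.6) = -1

-1


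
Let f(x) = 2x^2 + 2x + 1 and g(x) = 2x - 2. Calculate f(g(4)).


g(4) = 6
f(6) = 2*(6)^2 + 2*(6) + 1 = 85

85


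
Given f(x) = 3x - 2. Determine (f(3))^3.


343


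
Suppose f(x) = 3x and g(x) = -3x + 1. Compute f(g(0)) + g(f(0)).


4


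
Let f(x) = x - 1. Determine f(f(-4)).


f(-4) = -5
f(-5) = -6

-6


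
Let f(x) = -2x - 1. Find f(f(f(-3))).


f(-3) = 5
f(5) = -11
f(-11) = 21

21


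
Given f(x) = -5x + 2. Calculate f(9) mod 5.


f(9) = -43
-43 mod 5 = 2

2


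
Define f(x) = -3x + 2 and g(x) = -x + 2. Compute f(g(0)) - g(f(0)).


f(g(0)) = -4
g(f(0)) = 0
Difference = -4

-4


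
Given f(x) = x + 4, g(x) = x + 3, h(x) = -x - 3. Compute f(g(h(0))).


h(0) = -3
g(-3) = 0
f(0) = 4

4


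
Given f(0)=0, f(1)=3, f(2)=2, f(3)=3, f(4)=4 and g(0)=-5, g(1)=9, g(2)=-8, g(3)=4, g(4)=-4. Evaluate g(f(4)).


-4


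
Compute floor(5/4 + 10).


5/4 = 1.25
1.25 + 10 = 11.25
floor(11.25) = 11

11


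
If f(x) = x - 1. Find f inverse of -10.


-9


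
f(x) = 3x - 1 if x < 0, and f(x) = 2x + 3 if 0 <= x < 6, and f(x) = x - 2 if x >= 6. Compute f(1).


5


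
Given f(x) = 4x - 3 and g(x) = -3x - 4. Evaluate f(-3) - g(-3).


f(-3) = -15
g(-3) = 5
Difference = -20

-20


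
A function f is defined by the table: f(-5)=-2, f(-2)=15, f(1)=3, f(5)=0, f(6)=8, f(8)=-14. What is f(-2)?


Reading from the table at x = -2

15


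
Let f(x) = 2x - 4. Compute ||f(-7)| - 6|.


f(-7) = -18
|-18| = 18
|18 - 6| = 12

12


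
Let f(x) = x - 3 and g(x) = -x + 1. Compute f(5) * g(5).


f(5) = 2
g(5) = -4
Product = -8

-8


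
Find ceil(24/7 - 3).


24/7 = 3.4286
3.4286 - 3 = 0.4286
ceil(0.4286) = 1

1


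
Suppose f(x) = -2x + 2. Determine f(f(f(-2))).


f(-2) = 6
f(6) = -10
f(-10) = 22

22


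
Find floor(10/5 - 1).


10/5 = 2
2 - 1 = 1
floor(1) = 1

1


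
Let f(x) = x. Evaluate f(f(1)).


f(1) = 1
f(1) = 1

1


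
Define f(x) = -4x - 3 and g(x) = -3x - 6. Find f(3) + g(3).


f(3) = -15
g(3) = -15
Sum = -30

-30


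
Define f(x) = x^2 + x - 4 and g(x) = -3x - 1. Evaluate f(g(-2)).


g(-2) = 5
f(5) = 1*(5)^2 + 1*(5) - 4 = 26

26


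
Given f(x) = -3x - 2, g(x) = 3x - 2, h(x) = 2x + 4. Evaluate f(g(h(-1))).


h(-1) = 2
g(2) = 4
f(4) = -14

-14


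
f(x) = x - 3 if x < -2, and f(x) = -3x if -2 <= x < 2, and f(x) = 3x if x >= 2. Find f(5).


5 satisfies x >= 2
f(5) = 15

15


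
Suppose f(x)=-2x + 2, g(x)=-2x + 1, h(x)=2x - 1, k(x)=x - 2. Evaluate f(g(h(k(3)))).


k(3) = 1
h(1) = 1
g(1) = -1
f(-1) = 4

4


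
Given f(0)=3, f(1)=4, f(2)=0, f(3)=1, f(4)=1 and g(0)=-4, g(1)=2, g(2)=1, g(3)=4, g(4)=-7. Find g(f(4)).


f(4) = 1
g(1) = 2

2


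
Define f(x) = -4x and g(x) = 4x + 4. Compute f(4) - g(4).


f(4) = -16
g(4) = 20
Difference = -36

-36


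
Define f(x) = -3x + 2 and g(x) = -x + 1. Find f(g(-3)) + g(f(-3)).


f(g(-3)) = -10
g(f(-3)) = -10
Sum = -20

-20


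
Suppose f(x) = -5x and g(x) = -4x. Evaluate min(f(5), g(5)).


f(5) = -25
g(5) = -20
min = -25

-25


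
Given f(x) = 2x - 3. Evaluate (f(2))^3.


f(2) = 1
(1)^3 = 1

1


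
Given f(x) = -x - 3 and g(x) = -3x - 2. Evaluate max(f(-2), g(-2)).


4


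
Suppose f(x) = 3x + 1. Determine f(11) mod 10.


4


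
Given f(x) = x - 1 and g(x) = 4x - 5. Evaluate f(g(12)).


g(12) = 43
f(43) = 42

42


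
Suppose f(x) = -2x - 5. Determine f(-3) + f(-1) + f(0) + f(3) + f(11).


f(-3) = 1
f(-1) = -3
f(0) = -5
f(3) = -11
f(11) = -27
Sum = -45

-45


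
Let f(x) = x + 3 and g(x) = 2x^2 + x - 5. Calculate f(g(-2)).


g(-2) = 1
f(1) = 4

4


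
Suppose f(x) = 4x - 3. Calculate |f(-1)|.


f(-1) = -7
|-7| = 7

7


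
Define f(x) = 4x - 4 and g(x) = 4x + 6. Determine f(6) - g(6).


f(6) = 20
g(6) = 30
Difference = -10

-10


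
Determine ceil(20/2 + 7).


20/2 = 10
10 + 7 = 17
ceil(17) = 17

17


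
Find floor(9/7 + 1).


9/7 = 1.2857
1.2857 + 1 = 2.2857
floor(2.2857) = 2

2


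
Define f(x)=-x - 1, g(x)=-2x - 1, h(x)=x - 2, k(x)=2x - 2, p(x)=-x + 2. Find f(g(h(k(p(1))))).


-4


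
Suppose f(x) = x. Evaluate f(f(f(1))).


f(1) = 1
f(1) = 1
f(1) = 1

1


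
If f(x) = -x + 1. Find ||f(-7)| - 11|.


f(-7) = 8
|8| = 8
|8 - 11| = 3

3


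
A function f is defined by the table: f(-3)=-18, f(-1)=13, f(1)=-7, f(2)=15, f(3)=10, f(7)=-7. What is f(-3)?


-18


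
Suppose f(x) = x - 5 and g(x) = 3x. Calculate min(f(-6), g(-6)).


f(-6) = -11
g(-6) = -18
min = -18

-18


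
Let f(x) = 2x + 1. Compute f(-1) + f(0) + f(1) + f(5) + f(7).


f(-1) = -1
f(0) = 1
f(1) = 3
f(5) = 11
f(7) = 15
Sum = 29

29


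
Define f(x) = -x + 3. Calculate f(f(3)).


f(3) = 0
f(0) = 3

3


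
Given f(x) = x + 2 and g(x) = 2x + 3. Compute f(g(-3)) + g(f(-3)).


f(g(-3)) = -1
g(f(-3)) = 1
Sum = 0

0


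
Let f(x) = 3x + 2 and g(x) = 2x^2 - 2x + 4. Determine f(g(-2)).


g(-2) = 16
f(16) = 50

50


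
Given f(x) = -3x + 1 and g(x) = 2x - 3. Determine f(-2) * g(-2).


f(-2) = 7
g(-2) = -7
Product = -49

-49


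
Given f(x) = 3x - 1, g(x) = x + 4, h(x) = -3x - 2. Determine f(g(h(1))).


h(1) = -5
g(-5) = -1
f(-1) = -4

-4


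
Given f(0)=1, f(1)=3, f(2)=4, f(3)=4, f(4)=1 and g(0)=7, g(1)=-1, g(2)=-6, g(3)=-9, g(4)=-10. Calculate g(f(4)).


f(4) = 1
g(1) = -1

-1


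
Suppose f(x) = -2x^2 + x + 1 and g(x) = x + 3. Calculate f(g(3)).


-65


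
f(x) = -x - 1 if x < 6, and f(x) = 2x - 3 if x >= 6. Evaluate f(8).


8 satisfies x >= 6
f(8) = 13

13


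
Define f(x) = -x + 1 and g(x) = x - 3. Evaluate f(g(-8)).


g(-8) = -11
f(-11) = 12

12


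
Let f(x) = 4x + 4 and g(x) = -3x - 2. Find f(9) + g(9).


f(9) = 40
g(9) = -29
Sum = 11

11


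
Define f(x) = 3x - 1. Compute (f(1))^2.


f(1) = 2
(2)^2 = 4

4


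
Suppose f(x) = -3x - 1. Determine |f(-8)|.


23


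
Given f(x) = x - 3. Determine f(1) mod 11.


f(1) = -2
-2 mod 11 = 9

9


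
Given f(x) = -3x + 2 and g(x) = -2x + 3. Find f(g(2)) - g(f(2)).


f(g(2)) = 5
g(f(2)) = 11
Difference = -6

-6


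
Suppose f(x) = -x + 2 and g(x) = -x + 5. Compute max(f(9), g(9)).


f(9) = -7
g(9) = -4
max = -4

-4


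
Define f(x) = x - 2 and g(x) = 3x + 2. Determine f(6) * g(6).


f(6) = 4
g(6) = 20
Product = 80

80


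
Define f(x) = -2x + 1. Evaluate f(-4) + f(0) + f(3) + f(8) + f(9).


f(-4) = 9
f(0) = 1
f(3) = -5
f(8) = -15
f(9) = -17
Sum = -27

-27


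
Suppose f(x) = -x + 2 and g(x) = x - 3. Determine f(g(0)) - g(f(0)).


f(g(0)) = 5
g(f(0)) = -1
Difference = 6

6


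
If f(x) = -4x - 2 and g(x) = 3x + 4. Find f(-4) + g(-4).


6


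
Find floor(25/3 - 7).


25/3 = 8.3333
8.3333 - 7 = 1.3333
floor(1.3333) = 1

1


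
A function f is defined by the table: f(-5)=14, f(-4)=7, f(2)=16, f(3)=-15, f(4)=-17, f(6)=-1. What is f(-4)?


Reading from the table at x = -4

7


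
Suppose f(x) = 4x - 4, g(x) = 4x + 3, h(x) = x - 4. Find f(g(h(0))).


h(0) = -4
g(-4) = -13
f(-13) = -56

-56


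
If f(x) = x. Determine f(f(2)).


f(2) = 2
f(2) = 2

2


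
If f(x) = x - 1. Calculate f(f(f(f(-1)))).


f(-1) = -2
f(-2) = -3
f(-3) = -4
f(-4) = -5

-5


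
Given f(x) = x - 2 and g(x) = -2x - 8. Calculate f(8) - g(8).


f(8) = 6
g(8) = -24
Difference = 30

30


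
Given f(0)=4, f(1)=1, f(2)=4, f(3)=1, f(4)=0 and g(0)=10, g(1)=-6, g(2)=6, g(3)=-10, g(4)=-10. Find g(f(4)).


f(4) = 0
g(0) = 10

10


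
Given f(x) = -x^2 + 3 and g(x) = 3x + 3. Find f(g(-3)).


g(-3) = -6
f(-6) = (-1)*(-6)^2 + 3 = -33

-33


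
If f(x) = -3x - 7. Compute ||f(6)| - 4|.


f(6) = -25
|-25| = 25
|25 - 4| = 21

21


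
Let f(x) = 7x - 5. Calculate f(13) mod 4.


f(13) = 86
86 mod 4 = 2

2


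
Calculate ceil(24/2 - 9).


24/2 = 12
12 - 9 = 3
ceil(3) = 3

3


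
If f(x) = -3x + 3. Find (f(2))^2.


9


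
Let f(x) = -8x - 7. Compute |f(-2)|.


f(-2) = 9
|9| = 9

9


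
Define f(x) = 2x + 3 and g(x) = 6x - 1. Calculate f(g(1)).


g(1) = 5
f(5) = 13

13


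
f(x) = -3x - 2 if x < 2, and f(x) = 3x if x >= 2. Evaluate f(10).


10 satisfies x >= 2
f(10) = 30

30


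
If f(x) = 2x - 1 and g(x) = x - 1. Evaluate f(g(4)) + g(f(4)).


f(g(4)) = 5
g(f(4)) = 6
Sum = 11

11


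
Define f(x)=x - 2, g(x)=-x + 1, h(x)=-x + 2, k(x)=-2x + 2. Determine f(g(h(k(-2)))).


k(-2) = 6
h(6) = -4
g(-4) = 5
f(5) = 3

3


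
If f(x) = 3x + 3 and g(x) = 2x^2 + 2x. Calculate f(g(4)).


g(4) = 40
f(40) = 123

123


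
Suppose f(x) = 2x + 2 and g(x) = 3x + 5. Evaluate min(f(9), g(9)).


20


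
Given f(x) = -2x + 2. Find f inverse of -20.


Solve -2x + 2 = -20
x = (-20 - 2) / (-2) = 11

11


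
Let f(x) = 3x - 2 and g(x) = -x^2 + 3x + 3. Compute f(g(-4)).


-77


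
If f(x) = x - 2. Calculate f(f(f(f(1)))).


f(1) = -1
f(-1) = -3
f(-3) = -5
f(-5) = -7

-7


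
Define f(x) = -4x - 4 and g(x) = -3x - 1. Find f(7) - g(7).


f(7) = -32
g(7) = -22
Difference = -10

-10


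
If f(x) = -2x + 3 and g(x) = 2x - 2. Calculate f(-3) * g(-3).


f(-3) = 9
g(-3) = -8
Product = -72

-72


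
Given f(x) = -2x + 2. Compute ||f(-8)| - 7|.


f(-8) = 18
|18| = 18
|18 - 7| = 11

11


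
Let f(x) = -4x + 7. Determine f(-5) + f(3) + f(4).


13


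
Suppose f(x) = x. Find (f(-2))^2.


f(-2) = -2
(-2)^2 = 4

4


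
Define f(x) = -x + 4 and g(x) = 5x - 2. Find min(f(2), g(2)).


2


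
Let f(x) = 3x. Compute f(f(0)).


f(0) = 0
f(0) = 0

0


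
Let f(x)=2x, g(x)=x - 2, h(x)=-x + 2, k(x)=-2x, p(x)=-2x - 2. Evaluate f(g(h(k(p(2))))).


p(2) = -6
k(-6) = 12
h(12) = -10
g(-10) = -12
f(-12) = -24

-24


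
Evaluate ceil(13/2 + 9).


16


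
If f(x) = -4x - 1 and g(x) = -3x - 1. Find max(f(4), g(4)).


f(4) = -17
g(4) = -13
max = -13

-13


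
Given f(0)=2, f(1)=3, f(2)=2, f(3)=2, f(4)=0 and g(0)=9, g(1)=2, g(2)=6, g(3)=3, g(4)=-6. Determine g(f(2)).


f(2) = 2
g(2) = 6

6


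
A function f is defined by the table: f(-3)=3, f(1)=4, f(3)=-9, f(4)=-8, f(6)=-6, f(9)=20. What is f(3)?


Reading from the table at x = 3

-9


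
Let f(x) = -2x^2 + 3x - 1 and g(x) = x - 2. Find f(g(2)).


g(2) = 0
f(0) = (-2)*(0)^2 + 3*(0) - 1 = -1

-1


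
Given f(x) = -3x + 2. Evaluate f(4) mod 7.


f(4) = -10
-10 mod 7 = 4

4


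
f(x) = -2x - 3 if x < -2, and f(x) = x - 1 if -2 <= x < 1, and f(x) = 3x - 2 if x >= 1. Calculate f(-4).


-4 satisfies x < -2
f(-4) = 5

5


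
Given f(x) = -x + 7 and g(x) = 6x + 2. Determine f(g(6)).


g(6) = 38
f(38) = -31

-31


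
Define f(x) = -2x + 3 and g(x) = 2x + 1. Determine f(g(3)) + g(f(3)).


f(g(3)) = -11
g(f(3)) = -5
Sum = -16

-16


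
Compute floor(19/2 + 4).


13


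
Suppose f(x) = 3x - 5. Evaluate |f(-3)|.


f(-3) = -14
|-14| = 14

14


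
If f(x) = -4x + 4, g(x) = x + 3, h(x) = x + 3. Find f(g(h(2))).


h(2) = 5
g(5) = 8
f(8) = -28

-28


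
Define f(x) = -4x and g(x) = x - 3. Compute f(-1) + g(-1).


f(-1) = 4
g(-1) = -4
Sum = 0

0


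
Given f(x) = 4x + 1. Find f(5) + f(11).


f(5) = 21
f(11) = 45
Sum = 66

66


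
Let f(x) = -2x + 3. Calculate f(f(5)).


f(5) = -7
f(-7) = 17

17


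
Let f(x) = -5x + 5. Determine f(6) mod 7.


f(6) = -25
-25 mod 7 = 3

3


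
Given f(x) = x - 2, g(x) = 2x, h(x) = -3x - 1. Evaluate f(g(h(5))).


h(5) = -16
g(-16) = -32
f(-32) = -34

-34


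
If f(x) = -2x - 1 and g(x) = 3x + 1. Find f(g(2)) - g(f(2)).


-1


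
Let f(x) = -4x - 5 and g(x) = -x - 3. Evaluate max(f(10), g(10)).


f(10) = -45
g(10) = -13
max = -13

-13


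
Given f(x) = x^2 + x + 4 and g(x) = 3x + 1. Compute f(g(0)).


g(0) = 1
f(1) = 1*(1)^2 + 1*(1) + 4 = 6

6


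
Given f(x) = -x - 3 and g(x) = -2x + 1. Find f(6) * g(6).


f(6) = -9
g(6) = -11
Product = 99

99


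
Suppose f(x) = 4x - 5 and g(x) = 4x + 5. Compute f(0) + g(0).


f(0) = -5
g(0) = 5
Sum = 0

0


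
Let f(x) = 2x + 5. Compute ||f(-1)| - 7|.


4


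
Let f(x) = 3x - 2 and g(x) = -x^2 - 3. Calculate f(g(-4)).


g(-4) = -19
f(-19) = -59

-59


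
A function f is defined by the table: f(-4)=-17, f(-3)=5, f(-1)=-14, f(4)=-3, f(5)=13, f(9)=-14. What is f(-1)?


Reading from the table at x = -1

-14


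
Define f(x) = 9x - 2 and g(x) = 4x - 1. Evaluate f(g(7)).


g(7) = 27
f(27) = 241

241


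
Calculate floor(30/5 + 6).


30/5 = 6
6 + 6 = 12
floor(12) = 12

12


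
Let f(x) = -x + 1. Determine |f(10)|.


f(10) = -9
|-9| = 9

9


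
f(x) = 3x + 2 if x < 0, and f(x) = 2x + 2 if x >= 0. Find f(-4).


-4 satisfies x < 0
f(-4) = -10

-10


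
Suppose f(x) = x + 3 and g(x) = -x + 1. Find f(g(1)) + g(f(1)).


f(g(1)) = 3
g(f(1)) = -3
Sum = 0

0


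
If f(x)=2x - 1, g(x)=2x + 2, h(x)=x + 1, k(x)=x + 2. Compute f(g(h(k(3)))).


k(3) = 5
h(5) = 6
g(6) = 14
f(14) = 27

27


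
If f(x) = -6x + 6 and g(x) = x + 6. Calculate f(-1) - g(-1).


f(-1) = 12
g(-1) = 5
Difference = 7

7


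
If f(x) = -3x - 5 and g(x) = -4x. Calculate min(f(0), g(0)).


f(0) = -5
g(0) = 0
min = -5

-5


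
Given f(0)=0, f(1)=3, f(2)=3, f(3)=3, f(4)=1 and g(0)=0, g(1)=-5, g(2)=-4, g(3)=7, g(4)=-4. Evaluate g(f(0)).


f(0) = 0
g(0) = 0

0


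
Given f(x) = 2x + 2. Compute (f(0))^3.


f(0) = 2
(2)^3 = 8

8


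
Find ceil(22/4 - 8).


22/4 = 5.5
5.5 - 8 = -2.5
ceil(-2.5) = -2

-2


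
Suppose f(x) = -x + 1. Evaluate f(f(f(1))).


f(1) = 0
f(0) = 1
f(1) = 0

0


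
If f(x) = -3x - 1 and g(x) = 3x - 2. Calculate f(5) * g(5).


f(5) = -16
g(5) = 13
Product = -208

-208


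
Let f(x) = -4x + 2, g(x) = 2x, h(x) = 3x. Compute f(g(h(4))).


-94


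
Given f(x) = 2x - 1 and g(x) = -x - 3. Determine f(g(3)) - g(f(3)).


-5


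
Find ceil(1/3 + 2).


3


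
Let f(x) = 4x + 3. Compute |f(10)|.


f(10) = 43
|43| = 43

43


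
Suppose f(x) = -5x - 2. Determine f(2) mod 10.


f(2) = -12
-12 mod 10 = 8

8


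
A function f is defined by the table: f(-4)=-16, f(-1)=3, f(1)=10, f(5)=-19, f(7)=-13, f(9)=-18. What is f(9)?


Reading from the table at x = 9

-18


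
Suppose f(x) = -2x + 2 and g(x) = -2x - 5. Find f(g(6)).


36


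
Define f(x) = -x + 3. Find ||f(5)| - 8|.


f(5) = -2
|-2| = 2
|2 - 8| = 6

6


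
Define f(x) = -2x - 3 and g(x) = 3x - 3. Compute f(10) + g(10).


f(10) = -23
g(10) = 27
Sum = 4

4


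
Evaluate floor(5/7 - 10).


5/7 = 0.7143
0.7143 - 10 = -9.2857
floor(-9.2857) = -10

-10


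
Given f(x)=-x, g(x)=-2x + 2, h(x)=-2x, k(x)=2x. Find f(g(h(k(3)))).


k(3) = 6
h(6) = -12
g(-12) = 26
f(26) = -26

-26


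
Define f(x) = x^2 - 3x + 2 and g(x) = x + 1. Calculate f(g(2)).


g(2) = 3
f(3) = 1*(3)^2 - 3*(3) + 2 = 2

2


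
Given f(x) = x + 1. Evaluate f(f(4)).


f(4) = 5
f(5) = 6

6


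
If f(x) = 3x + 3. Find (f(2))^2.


f(2) = 9
(9)^2 = 81

81


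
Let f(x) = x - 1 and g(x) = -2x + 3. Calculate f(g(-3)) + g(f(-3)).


f(g(-3)) = 8
g(f(-3)) = 11
Sum = 19

19


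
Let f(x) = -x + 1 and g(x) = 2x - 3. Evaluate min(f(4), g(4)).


f(4) = -3
g(4) = 5
min = -3

-3


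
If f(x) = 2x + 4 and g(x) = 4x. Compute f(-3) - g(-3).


10


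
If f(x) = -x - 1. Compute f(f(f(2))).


f(2) = -3
f(-3) = 2
f(2) = -3

-3


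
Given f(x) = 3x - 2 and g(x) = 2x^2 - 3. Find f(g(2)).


g(2) = 5
f(5) = 13

13


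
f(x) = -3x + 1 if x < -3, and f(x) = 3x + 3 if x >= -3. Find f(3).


3 satisfies x >= -3
f(3) = 12

12


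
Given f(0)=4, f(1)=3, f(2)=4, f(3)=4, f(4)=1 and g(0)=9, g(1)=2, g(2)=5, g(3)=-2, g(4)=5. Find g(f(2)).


f(2) = 4
g(4) = 5

5


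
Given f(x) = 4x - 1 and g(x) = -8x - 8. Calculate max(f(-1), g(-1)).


0


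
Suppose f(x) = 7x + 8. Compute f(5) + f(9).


f(5) = 43
f(9) = 71
Sum = 114

114


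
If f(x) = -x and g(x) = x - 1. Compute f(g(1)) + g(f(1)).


f(g(1)) = 0
g(f(1)) = -2
Sum = -2

-2


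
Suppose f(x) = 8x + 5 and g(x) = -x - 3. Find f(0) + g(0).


2


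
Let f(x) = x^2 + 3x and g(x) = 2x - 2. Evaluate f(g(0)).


g(0) = -2
f(-2) = 1*(-2)^2 + 3*(-2) = -2

-2


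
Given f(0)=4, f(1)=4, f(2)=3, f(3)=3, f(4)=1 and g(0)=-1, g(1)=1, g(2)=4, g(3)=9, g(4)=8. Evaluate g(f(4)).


1


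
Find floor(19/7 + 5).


7


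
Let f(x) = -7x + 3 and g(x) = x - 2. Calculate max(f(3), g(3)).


f(3) = -18
g(3) = 1
max = 1

1


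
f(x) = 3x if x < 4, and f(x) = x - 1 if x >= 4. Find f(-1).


-1 satisfies x < 4
f(-1) = -3

-3


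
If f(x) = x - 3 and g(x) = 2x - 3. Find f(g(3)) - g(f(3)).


3


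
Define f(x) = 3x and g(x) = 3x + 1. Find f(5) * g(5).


f(5) = 15
g(5) = 16
Product = 240

240


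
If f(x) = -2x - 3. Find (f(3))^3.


f(3) = -9
(-9)^3 = -729

-729


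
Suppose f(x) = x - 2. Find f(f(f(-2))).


f(-2) = -4
f(-4) = -6
f(-6) = -8

-8


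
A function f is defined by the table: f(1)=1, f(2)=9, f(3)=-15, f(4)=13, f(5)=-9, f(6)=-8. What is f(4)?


13


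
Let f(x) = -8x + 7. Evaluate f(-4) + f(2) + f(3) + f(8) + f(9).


f(-4) = 39
f(2) = -9
f(3) = -17
f(8) = -57
f(9) = -65
Sum = -109

-109


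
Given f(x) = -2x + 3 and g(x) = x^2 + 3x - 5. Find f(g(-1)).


g(-1) = -7
f(-7) = 17

17


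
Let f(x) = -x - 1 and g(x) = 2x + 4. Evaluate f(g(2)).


-9


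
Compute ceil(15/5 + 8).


15/5 = 3
3 + 8 = 11
ceil(11) = 11

11


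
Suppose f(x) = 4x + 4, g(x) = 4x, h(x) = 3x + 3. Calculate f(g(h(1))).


h(1) = 6
g(6) = 24
f(24) = 100

100


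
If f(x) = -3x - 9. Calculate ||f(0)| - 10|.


f(0) = -9
|-9| = 9
|9 - 10| = 1

1


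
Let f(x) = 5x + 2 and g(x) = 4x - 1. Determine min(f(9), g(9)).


35


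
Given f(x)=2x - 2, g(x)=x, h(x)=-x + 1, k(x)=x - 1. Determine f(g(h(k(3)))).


k(3) = 2
h(2) = -1
g(-1) = -1
f(-1) = -4

-4


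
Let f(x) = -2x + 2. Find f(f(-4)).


f(-4) = 10
f(10) = -18

-18


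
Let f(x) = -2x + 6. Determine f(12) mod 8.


f(12) = -18
-18 mod 8 = 6

6


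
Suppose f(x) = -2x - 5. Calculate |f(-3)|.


f(-3) = 1
|1| = 1

1


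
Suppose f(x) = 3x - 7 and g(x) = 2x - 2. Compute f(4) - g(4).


-1


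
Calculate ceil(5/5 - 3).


5/5 = 1
1 - 3 = -2
ceil(-2) = -2

-2


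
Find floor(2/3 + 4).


2/3 = 0.6667
0.6667 + 4 = 4.6667
floor(4.6667) = 4

4


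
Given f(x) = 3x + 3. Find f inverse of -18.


Solve 3x + 3 = -18
x = (-18 - 3) / 3 = -7

-7


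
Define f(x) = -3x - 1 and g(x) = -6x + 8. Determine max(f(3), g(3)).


-10


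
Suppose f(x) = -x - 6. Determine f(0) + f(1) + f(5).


-24


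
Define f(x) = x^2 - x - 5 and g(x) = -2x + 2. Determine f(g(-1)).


g(-1) = 4
f(4) = 1*(4)^2 - 1*(4) - 5 = 7

7


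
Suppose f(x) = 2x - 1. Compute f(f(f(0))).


f(0) = -1
f(-1) = -3
f(-3) = -7

-7


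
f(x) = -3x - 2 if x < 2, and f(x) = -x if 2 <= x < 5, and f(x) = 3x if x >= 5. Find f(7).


7 satisfies x >= 5
f(7) = 21

21


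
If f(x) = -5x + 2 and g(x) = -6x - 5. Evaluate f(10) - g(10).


f(10) = -48
g(10) = -65
Difference = 17

17


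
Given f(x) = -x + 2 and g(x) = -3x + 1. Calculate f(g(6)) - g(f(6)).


6


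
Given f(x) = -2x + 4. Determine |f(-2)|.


f(-2) = 8
|8| = 8

8


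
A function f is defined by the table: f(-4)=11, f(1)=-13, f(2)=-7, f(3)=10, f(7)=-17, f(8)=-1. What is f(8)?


Reading from the table at x = 8

-1


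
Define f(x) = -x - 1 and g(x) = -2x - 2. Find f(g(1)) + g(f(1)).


5


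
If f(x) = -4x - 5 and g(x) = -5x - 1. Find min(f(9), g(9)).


-46


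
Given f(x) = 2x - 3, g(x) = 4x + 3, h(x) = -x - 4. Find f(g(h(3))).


h(3) = -7
g(-7) = -25
f(-25) = -53

-53


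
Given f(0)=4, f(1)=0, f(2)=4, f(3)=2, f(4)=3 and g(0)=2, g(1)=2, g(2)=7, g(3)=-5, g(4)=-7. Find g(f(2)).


f(2) = 4
g(4) = -7

-7


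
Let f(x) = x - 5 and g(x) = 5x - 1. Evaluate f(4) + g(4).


f(4) = -1
g(4) = 19
Sum = 18

18


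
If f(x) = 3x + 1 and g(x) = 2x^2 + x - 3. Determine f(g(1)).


1


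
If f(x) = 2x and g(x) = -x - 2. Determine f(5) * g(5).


f(5) = 10
g(5) = -7
Product = -70

-70


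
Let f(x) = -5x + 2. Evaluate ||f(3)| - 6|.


7


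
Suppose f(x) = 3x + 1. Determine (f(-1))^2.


f(-1) = -2
(-2)^2 = 4

4


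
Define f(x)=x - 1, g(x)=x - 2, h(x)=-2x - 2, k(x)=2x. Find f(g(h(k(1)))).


k(1) = 2
h(2) = -6
g(-6) = -8
f(-8) = -9

-9


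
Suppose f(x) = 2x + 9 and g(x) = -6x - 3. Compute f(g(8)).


g(8) = -51
f(-51) = -93

-93


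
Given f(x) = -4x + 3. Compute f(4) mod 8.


f(4) = -13
-13 mod 8 = 3

3


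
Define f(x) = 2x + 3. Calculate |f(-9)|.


f(-9) = -15
|-15| = 15

15


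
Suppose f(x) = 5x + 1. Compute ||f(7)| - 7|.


29


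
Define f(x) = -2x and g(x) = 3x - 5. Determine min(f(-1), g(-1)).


f(-1) = 2
g(-1) = -8
min = -8

-8


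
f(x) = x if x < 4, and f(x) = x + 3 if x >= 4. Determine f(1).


1 satisfies x < 4
f(1) = 1

1


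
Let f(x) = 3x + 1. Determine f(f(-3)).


f(-3) = -8
f(-8) = -23

-23


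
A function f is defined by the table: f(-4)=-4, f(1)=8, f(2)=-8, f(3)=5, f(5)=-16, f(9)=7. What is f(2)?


Reading from the table at x = 2

-8


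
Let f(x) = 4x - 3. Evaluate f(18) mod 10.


f(18) = 69
69 mod 10 = 9

9


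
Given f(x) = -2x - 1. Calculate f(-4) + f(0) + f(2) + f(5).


-10


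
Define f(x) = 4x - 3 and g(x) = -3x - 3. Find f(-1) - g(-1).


f(-1) = -7
g(-1) = 0
Difference = -7

-7


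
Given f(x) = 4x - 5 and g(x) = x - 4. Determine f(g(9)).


g(9) = 5
f(5) = 15

15


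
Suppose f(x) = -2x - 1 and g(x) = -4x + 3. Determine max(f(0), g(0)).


f(0) = -1
g(0) = 3
max = 3

3


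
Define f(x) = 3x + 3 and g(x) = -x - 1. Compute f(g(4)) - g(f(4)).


f(g(4)) = -12
g(f(4)) = -16
Difference = 4

4


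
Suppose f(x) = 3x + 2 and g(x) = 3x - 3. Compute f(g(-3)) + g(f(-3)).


f(g(-3)) = -34
g(f(-3)) = -24
Sum = -58

-58


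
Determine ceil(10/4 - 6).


10/4 = 2.5
2.5 - 6 = -3.5
ceil(-3.5) = -3

-3


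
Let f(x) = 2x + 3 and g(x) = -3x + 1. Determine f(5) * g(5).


-182


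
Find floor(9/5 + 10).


11


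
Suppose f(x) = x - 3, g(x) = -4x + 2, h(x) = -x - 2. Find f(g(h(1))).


11


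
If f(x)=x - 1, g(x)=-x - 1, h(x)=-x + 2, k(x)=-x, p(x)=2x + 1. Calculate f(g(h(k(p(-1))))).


p(-1) = -1
k(-1) = 1
h(1) = 1
g(1) = -2
f(-2) = -3

-3


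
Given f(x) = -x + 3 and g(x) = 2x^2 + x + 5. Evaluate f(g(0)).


g(0) = 5
f(5) = -2

-2
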